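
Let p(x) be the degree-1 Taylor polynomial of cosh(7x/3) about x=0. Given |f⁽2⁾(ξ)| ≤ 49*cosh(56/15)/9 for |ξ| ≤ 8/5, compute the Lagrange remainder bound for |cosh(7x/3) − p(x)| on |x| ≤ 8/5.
1568*cosh(56/15)/225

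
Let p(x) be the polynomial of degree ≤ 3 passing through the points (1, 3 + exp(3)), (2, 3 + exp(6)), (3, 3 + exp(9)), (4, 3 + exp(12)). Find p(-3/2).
-105*exp(12)/16 - 495*exp(6)/16 + 3 + 231*exp(3)/16 + 385*exp(9)/16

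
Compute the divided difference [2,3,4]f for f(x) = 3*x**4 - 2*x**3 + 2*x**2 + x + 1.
149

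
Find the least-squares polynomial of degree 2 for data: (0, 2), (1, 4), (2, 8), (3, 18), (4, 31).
11/5 + (-4/5)x + (2)x²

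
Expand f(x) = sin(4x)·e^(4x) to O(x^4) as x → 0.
4*x + 16*x**2 + 64*x**3/3 + O(x**4)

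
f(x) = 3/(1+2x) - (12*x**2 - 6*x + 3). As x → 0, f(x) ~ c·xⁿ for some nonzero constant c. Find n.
3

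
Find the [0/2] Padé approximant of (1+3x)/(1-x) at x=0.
1/(12*x**2 - 4*x + 1)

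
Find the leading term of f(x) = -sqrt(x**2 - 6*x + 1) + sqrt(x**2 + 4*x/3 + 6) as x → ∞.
11/3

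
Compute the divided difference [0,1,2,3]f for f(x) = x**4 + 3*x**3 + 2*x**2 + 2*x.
9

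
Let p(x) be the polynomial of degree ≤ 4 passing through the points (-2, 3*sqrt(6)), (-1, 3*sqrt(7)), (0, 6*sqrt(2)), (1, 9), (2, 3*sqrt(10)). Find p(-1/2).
-45/32 - 15*sqrt(6)/128 + 9*sqrt(10)/128 + 45*sqrt(7)/32 + 135*sqrt(2)/32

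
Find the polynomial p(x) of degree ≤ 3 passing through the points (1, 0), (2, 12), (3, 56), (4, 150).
3*x**3 - 2*x**2 - 3*x + 2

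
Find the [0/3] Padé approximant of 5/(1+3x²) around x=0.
5/(3*x**2 + 1)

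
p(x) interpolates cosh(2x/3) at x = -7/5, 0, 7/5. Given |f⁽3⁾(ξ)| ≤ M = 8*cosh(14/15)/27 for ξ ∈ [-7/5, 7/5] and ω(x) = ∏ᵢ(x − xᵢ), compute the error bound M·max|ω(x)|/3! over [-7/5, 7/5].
2744*sqrt(3)*cosh(14/15)/91125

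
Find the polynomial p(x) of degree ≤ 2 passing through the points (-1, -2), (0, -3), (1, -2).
x**2 - 3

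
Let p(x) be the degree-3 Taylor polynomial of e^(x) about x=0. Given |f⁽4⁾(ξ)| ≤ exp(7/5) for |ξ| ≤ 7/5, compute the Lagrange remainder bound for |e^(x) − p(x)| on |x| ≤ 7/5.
2401*exp(7/5)/15000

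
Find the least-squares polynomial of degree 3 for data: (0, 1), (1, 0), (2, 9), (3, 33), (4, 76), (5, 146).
115/126 + (-391/108)x + (128/63)x² + (97/108)x³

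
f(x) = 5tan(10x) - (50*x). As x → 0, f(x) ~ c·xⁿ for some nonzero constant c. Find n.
3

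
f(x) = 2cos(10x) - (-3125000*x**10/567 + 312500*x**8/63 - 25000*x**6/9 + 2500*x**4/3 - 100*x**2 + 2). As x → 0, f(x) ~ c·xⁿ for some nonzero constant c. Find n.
12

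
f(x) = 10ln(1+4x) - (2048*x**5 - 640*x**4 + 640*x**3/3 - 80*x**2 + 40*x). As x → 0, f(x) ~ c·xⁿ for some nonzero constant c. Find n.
6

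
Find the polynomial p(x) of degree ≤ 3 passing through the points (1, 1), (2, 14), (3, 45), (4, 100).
x**3 + 3*x**2 - 3*x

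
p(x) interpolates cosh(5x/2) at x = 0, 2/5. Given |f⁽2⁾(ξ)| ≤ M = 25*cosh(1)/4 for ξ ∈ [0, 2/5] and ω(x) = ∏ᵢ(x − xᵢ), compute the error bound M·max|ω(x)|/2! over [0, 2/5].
cosh(1)/8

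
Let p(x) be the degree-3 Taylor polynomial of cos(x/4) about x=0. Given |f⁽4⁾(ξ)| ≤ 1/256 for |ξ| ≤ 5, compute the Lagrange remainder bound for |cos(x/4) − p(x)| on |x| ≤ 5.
625/6144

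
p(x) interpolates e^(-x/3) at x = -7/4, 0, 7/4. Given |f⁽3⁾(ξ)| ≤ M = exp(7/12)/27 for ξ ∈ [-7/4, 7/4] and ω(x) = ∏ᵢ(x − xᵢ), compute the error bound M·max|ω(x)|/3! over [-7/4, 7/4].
343*sqrt(3)*exp(7/12)/46656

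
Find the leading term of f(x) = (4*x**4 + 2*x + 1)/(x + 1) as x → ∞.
4*x**3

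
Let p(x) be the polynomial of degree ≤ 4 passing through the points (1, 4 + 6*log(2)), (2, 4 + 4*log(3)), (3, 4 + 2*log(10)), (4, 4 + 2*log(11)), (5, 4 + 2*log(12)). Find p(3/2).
4 + log(81*11**(7/16)*2**(25/64)*3**(19/64)*5**(29/32)/25)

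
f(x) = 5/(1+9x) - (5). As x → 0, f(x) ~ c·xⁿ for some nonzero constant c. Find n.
1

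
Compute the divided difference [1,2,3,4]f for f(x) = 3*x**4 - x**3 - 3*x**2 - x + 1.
29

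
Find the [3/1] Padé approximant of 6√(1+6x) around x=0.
(-81*x**3/4 + 81*x**2/2 + 81*x/2 + 6)/(15*x/4 + 1)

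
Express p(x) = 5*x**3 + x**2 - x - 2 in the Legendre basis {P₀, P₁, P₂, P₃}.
(-5/3)P₀ + (2)P₁ + (2/3)P₂ + (2)P₃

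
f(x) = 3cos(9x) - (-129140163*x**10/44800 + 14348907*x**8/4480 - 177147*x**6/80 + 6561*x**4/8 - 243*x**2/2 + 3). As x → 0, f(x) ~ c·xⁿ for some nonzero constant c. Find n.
12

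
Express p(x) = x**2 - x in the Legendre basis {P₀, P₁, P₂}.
(1/3)P₀ - P₁ + (2/3)P₂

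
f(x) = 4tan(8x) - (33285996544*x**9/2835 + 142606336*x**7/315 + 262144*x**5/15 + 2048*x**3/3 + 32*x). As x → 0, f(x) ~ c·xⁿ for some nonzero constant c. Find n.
11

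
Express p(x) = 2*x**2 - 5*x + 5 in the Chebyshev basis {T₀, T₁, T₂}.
(6)T₀ + (-5)T₁ + T₂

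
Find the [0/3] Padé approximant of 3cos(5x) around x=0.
3/(25*x**2/2 + 1)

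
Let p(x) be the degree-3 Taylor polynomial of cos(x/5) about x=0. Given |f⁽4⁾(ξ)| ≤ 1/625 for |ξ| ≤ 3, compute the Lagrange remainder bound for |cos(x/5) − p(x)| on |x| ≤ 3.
27/5000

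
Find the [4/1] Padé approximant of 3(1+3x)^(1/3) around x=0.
(x**4 - 8*x**3/5 + 18*x**2/5 + 48*x/5 + 3)/(11*x/5 + 1)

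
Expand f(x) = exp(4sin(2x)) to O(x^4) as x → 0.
1 + 8*x + 32*x**2 + 80*x**3 + O(x**4)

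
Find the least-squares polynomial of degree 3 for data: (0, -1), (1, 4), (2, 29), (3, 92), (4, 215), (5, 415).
-1 + (25/14)x + (1/28)x² + (13/4)x³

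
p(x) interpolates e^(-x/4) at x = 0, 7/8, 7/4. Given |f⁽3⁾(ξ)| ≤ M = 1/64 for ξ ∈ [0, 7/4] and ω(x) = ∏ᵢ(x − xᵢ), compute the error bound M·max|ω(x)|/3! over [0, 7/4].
343*sqrt(3)/884736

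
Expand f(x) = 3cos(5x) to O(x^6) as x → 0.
3 - 75*x**2/2 + 625*x**4/8 + O(x**6)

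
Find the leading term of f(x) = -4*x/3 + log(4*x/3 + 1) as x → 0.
-8*x**2/9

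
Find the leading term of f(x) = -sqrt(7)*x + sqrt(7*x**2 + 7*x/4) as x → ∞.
sqrt(7)/8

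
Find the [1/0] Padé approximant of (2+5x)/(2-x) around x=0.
3*x + 1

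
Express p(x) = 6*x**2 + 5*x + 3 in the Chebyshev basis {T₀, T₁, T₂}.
(6)T₀ + (5)T₁ + (3)T₂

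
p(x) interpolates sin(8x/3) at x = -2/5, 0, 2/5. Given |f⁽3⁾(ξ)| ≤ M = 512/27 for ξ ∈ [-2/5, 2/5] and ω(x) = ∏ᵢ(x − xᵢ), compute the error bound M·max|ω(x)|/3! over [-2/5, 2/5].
4096*sqrt(3)/91125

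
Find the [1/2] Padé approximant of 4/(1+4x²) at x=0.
4/(4*x**2 + 1)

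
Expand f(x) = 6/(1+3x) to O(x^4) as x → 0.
6 - 18*x + 54*x**2 - 162*x**3 + O(x**4)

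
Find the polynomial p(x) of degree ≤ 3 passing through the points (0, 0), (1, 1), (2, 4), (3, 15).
x**3 - 2*x**2 + 2*x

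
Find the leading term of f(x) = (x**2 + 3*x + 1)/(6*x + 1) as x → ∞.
x/6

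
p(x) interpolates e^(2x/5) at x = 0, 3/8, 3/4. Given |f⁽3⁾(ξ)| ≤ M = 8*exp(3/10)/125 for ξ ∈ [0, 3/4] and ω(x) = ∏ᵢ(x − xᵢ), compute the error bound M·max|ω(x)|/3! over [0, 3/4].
sqrt(3)*exp(3/10)/8000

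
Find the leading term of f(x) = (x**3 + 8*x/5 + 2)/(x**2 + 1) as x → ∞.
x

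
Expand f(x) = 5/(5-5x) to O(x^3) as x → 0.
1 + x + x**2 + O(x**3)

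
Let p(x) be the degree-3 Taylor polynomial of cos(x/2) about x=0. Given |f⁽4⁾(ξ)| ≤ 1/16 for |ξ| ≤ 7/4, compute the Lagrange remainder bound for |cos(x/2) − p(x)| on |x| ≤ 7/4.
2401/98304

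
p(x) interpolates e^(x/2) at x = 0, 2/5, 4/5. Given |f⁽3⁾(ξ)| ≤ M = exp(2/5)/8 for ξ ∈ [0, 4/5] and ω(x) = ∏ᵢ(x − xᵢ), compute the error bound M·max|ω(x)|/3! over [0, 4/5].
sqrt(3)*exp(2/5)/3375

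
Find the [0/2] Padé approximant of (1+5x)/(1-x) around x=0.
1/(30*x**2 - 6*x + 1)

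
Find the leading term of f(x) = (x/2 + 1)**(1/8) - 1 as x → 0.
x/16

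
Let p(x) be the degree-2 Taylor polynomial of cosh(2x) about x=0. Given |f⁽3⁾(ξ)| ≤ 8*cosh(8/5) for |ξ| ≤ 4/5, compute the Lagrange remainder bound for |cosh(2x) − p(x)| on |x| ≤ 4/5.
256*cosh(8/5)/375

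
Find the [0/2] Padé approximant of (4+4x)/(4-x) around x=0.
1/(5*x**2/4 - 5*x/4 + 1)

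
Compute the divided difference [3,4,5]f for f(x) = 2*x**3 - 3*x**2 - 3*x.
21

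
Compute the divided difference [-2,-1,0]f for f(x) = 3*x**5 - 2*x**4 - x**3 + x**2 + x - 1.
-55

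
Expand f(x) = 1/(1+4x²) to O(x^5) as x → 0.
1 - 4*x**2 + 16*x**4 + O(x**5)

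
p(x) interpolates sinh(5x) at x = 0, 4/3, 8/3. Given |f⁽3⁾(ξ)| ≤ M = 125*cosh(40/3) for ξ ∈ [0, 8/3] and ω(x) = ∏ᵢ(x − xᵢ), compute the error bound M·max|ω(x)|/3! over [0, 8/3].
8000*sqrt(3)*cosh(40/3)/729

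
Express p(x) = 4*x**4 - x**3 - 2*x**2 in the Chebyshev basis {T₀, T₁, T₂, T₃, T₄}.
(1/2)T₀ + (-3/4)T₁ + T₂ + (-1/4)T₃ + (1/2)T₄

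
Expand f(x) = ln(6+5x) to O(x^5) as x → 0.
log(6) + 5*x/6 - 25*x**2/72 + 125*x**3/648 - 625*x**4/5184 + O(x**5)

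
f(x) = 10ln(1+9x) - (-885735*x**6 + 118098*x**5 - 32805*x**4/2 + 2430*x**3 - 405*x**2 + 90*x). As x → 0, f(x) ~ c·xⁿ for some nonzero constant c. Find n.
7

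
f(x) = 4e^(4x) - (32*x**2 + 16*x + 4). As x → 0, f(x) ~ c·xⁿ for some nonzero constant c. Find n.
3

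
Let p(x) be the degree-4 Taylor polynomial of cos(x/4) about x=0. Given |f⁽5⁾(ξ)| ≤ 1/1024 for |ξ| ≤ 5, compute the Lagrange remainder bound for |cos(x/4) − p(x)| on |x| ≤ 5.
625/24576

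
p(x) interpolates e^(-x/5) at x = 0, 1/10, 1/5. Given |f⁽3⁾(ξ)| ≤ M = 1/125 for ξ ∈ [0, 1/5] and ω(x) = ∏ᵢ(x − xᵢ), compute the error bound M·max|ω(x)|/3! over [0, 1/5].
sqrt(3)/3375000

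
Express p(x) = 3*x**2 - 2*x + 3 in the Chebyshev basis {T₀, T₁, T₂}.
(9/2)T₀ + (-2)T₁ + (3/2)T₂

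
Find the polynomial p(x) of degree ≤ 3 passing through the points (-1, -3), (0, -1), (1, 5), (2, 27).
2*x**3 + 2*x**2 + 2*x - 1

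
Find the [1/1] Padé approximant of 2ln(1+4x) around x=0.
8*x/(2*x + 1)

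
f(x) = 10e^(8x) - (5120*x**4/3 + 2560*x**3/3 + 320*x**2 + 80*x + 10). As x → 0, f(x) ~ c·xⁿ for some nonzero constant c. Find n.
5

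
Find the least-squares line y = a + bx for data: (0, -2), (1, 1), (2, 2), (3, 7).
a = -11/5, b = 14/5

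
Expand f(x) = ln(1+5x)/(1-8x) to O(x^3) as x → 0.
5*x + 55*x**2/2 + O(x**3)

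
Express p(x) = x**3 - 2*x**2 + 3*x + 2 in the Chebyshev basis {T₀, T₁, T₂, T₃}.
T₀ + (15/4)T₁ - T₂ + (1/4)T₃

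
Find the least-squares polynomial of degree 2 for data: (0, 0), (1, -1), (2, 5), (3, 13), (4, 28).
-1/7 + (-19/7)x + (17/7)x²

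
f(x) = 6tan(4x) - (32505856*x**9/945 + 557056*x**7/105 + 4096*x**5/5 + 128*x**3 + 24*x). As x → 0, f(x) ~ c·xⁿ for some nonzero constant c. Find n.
11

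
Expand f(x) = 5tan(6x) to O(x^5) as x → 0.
30*x + 360*x**3 + O(x**5)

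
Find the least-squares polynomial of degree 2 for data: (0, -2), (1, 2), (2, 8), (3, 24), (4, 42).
-62/35 + (1/7)x + (19/7)x²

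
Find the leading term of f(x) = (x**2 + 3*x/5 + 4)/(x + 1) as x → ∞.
x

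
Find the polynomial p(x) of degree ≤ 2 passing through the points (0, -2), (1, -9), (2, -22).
-3*x**2 - 4*x - 2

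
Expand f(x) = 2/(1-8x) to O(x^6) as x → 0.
2 + 16*x + 128*x**2 + 1024*x**3 + 8192*x**4 + 65536*x**5 + O(x**6)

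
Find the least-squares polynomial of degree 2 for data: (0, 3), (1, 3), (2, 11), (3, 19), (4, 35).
97/35 + (-8/7)x + (16/7)x²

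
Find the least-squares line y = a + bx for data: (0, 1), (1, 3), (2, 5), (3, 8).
a = 4/5, b = 23/10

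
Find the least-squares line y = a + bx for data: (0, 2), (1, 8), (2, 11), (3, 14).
a = 29/10, b = 39/10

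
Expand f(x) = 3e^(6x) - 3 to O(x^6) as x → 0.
18*x + 54*x**2 + 108*x**3 + 162*x**4 + 972*x**5/5 + O(x**6)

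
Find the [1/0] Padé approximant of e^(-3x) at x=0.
1 - 3*x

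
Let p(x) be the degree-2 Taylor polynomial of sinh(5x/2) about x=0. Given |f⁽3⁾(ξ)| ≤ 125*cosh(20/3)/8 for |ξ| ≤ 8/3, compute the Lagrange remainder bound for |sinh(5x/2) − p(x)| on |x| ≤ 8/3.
4000*cosh(20/3)/81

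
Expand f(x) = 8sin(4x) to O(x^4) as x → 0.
32*x - 256*x**3/3 + O(x**4)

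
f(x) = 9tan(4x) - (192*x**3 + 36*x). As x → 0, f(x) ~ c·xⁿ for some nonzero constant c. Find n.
5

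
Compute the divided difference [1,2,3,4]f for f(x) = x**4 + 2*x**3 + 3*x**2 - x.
12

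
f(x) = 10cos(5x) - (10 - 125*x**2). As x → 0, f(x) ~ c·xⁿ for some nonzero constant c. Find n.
4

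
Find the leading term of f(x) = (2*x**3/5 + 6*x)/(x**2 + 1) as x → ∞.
2*x/5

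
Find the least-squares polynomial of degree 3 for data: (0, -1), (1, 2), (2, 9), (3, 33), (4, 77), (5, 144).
-38/63 + (-289/378)x + (143/126)x² + (26/27)x³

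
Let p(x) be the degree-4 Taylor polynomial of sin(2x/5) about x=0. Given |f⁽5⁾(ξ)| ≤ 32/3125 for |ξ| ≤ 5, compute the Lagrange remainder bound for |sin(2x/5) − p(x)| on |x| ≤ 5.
4/15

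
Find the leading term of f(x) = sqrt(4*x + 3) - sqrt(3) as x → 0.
2*sqrt(3)*x/3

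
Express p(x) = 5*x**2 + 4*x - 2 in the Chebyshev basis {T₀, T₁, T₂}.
(1/2)T₀ + (4)T₁ + (5/2)T₂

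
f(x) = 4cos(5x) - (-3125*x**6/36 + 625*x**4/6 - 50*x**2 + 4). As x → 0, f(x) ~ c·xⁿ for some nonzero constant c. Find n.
8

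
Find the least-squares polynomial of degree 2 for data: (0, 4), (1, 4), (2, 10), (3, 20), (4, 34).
132/35 + (-54/35)x + (16/7)x²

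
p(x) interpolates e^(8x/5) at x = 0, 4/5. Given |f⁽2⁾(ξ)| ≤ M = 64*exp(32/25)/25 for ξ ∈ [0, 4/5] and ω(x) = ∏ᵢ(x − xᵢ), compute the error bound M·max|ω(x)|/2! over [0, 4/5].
128*exp(32/25)/625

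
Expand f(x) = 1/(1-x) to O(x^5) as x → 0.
1 + x + x**2 + x**3 + x**4 + O(x**5)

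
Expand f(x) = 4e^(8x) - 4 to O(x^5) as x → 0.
32*x + 128*x**2 + 1024*x**3/3 + 2048*x**4/3 + O(x**5)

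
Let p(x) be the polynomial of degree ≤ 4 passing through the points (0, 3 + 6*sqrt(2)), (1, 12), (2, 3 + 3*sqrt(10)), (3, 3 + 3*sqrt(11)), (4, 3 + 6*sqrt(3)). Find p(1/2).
-105*sqrt(10)/64 - 15*sqrt(3)/64 + 21*sqrt(11)/32 + 105*sqrt(2)/64 + 411/32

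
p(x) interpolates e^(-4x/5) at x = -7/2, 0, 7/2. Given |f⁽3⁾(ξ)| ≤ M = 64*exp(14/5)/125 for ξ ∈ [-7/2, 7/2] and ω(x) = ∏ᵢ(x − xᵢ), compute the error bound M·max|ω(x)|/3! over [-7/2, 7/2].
2744*sqrt(3)*exp(14/5)/3375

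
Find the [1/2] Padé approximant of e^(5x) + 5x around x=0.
(185*x/21 + 1)/(-25*x**2/42 - 25*x/21 + 1)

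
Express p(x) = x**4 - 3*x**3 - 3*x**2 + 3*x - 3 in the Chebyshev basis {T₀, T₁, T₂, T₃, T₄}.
(-33/8)T₀ + (3/4)T₁ - T₂ + (-3/4)T₃ + (1/8)T₄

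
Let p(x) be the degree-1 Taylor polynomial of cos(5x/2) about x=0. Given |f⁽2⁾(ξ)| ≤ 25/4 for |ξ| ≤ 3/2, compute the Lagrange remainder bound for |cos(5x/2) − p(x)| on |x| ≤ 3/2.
225/32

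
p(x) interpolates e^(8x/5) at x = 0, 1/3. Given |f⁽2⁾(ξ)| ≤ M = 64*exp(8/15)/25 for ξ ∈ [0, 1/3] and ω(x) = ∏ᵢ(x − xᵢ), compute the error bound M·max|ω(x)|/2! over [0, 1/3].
8*exp(8/15)/225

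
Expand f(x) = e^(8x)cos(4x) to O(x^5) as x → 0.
1 + 8*x + 24*x**2 + 64*x**3/3 - 224*x**4/3 + O(x**5)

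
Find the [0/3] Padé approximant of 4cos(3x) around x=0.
4/(9*x**2/2 + 1)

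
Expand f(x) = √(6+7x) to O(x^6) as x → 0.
sqrt(6) + 7*sqrt(6)*x/12 - 49*sqrt(6)*x**2/288 + 343*sqrt(6)*x**3/3456 - 12005*sqrt(6)*x**4/165888 + 117649*sqrt(6)*x**5/1990656 + O(x**6)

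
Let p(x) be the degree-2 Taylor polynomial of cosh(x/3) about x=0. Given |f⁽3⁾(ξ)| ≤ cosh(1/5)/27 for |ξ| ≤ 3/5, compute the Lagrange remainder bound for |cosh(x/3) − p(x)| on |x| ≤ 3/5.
cosh(1/5)/750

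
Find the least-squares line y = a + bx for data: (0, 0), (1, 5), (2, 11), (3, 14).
a = 3/10, b = 24/5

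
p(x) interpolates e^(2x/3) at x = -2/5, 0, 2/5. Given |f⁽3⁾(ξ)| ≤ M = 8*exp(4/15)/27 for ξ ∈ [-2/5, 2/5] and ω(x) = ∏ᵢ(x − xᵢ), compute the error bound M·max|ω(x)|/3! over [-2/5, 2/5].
64*sqrt(3)*exp(4/15)/91125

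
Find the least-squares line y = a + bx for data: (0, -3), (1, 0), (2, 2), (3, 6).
a = -31/10, b = 29/10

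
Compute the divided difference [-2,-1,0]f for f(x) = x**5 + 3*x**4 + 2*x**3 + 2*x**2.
2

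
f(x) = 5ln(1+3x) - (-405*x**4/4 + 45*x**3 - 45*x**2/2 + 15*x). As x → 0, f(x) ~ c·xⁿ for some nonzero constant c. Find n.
5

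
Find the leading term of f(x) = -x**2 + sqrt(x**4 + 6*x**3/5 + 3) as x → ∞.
3*x/5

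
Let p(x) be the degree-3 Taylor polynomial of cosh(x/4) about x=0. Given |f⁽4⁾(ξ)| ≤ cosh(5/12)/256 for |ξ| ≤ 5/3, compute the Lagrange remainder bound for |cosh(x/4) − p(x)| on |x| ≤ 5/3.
625*cosh(5/12)/497664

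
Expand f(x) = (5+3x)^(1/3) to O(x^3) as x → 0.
5**(1/3) + 5**(1/3)*x/5 - 5**(1/3)*x**2/25 + O(x**3)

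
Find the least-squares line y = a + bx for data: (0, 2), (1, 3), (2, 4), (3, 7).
a = 8/5, b = 8/5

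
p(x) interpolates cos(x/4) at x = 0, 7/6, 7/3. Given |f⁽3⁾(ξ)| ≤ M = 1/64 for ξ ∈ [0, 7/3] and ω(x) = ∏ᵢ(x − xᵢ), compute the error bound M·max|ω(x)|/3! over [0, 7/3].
343*sqrt(3)/373248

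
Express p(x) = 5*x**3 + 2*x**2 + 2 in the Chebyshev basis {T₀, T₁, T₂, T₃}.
(3)T₀ + (15/4)T₁ + T₂ + (5/4)T₃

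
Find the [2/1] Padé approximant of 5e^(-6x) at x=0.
(30*x**2 - 20*x + 5)/(2*x + 1)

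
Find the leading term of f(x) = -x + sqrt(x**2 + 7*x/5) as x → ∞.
7/10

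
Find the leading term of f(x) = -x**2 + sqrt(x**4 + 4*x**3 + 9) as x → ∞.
2*x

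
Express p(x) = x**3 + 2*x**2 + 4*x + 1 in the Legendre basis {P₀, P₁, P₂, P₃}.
(5/3)P₀ + (23/5)P₁ + (4/3)P₂ + (2/5)P₃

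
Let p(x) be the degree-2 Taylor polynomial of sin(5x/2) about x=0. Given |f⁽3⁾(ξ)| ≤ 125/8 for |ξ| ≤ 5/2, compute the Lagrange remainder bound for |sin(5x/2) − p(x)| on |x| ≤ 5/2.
15625/384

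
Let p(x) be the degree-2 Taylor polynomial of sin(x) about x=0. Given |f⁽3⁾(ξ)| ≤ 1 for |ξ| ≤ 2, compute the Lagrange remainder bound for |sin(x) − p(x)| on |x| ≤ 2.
4/3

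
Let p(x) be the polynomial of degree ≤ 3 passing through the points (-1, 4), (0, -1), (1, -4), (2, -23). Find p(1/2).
-13/8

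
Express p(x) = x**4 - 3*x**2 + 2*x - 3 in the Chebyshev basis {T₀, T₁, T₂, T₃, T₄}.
(-33/8)T₀ + (2)T₁ - T₂ + (1/8)T₄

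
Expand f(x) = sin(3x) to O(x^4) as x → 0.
3*x - 9*x**3/2 + O(x**4)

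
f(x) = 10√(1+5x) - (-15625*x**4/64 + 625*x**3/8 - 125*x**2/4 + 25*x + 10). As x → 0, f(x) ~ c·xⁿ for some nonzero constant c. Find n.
5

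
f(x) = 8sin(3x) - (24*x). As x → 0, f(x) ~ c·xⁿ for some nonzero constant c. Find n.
3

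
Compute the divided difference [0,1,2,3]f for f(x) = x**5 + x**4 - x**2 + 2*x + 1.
31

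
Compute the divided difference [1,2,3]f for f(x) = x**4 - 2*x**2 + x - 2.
23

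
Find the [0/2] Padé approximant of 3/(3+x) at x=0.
1/(x/3 + 1)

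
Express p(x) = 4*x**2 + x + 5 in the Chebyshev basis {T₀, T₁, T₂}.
(7)T₀ + T₁ + (2)T₂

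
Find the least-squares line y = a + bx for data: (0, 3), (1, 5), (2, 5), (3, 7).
a = 16/5, b = 6/5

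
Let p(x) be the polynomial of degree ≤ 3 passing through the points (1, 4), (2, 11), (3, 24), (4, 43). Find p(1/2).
11/4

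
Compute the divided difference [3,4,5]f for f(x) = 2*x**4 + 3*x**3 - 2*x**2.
228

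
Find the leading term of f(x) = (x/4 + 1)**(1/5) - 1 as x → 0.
x/20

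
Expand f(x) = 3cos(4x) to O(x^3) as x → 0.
3 - 24*x**2 + O(x**3)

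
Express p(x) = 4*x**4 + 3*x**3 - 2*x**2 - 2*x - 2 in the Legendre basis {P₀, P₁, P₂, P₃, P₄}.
(-28/15)P₀ + (-1/5)P₁ + (20/21)P₂ + (6/5)P₃ + (32/35)P₄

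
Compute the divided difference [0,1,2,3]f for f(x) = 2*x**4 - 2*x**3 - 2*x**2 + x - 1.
10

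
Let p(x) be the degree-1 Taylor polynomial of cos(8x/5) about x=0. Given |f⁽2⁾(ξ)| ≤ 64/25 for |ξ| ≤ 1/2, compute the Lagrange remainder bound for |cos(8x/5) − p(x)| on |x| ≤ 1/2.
8/25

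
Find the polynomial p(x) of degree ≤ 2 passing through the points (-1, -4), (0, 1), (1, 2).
-2*x**2 + 3*x + 1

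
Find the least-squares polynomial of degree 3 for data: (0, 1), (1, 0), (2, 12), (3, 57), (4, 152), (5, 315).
137/126 + (-1763/756)x + (-521/252)x² + (163/54)x³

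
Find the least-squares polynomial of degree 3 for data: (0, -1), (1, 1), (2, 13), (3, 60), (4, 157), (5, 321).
-2/3 + (-13/126)x + (-50/21)x² + (55/18)x³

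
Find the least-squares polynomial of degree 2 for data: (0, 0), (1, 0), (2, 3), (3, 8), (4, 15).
-4/35 + (-27/35)x + (8/7)x²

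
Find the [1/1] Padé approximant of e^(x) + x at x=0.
(7*x/4 + 1)/(1 - x/4)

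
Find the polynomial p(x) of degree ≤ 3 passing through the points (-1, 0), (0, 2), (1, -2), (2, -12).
-3*x**2 - x + 2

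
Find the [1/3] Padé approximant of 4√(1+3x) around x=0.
(21*x/2 + 4)/(27*x**3/64 - 9*x**2/16 + 9*x/8 + 1)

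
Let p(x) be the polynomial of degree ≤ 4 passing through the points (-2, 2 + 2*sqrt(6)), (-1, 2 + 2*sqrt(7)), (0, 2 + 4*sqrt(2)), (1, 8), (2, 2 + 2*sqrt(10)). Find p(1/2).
-5*sqrt(7)/16 - 5*sqrt(10)/64 + 3*sqrt(6)/64 + 45*sqrt(2)/16 + 77/16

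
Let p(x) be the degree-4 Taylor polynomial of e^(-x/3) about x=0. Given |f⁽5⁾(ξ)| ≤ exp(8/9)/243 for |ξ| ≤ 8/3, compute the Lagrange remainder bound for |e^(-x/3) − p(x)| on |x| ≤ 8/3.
4096*exp(8/9)/885735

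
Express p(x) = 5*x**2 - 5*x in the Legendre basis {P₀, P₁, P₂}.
(5/3)P₀ + (-5)P₁ + (10/3)P₂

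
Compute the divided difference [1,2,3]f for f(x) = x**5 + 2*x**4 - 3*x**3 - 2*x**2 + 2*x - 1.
120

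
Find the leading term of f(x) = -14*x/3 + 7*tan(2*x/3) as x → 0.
56*x**3/81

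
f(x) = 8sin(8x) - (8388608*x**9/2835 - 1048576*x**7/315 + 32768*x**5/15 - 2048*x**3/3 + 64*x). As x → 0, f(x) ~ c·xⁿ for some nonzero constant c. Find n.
11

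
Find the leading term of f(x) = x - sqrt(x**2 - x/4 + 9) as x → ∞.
1/8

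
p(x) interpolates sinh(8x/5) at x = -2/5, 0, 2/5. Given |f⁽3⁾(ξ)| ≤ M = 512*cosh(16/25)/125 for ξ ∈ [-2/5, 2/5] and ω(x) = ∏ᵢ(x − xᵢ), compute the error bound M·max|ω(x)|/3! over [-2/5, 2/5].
4096*sqrt(3)*cosh(16/25)/421875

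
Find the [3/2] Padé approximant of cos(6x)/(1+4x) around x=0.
(-36*x**3 + 9*x**2 - 4*x + 1)/(11*x**2 + 1)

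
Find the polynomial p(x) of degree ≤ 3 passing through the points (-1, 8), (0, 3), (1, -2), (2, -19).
-2*x**3 - 3*x + 3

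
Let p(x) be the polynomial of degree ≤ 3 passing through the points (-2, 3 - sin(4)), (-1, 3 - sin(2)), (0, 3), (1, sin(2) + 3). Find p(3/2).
5*sin(4)/16 + 7*sin(2)/8 + 3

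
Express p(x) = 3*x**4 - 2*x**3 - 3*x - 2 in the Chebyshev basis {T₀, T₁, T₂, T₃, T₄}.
(-7/8)T₀ + (-9/2)T₁ + (3/2)T₂ + (-1/2)T₃ + (3/8)T₄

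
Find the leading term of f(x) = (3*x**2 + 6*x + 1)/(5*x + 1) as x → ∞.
3*x/5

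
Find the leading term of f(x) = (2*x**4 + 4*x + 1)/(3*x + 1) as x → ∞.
2*x**3/3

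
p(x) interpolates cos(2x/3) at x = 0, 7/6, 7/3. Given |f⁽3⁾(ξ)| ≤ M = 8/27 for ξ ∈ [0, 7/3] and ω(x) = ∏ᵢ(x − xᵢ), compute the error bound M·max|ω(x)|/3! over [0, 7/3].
343*sqrt(3)/19683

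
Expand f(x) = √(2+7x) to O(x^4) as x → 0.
sqrt(2) + 7*sqrt(2)*x/4 - 49*sqrt(2)*x**2/32 + 343*sqrt(2)*x**3/128 + O(x**4)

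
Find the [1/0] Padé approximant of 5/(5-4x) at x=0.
4*x/5 + 1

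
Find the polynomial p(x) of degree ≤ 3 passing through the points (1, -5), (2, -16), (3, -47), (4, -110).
-2*x**3 + 2*x**2 - 3*x - 2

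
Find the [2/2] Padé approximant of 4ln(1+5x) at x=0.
10*x*(5*x + 2)/(25*x**2/6 + 5*x + 1)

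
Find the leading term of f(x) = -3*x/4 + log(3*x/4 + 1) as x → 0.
-9*x**2/32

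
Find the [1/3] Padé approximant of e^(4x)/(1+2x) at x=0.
(2*x + 1)/(16*x**3/3 - 4*x**2 + 1)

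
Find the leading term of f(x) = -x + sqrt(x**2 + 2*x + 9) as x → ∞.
1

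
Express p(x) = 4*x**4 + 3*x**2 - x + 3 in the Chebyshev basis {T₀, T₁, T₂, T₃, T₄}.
(6)T₀ - T₁ + (7/2)T₂ + (1/2)T₄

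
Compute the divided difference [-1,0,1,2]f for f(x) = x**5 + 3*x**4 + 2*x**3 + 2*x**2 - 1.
13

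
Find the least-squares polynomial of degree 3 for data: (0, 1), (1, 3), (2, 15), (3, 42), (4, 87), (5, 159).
8/9 + (-215/378)x + (131/63)x² + (47/54)x³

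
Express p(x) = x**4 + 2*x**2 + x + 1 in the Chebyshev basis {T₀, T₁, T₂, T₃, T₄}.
(19/8)T₀ + T₁ + (3/2)T₂ + (1/8)T₄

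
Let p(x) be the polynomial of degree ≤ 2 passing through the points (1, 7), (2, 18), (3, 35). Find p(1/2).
15/4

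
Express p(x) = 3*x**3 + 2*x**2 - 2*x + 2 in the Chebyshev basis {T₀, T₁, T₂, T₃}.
(3)T₀ + (1/4)T₁ + T₂ + (3/4)T₃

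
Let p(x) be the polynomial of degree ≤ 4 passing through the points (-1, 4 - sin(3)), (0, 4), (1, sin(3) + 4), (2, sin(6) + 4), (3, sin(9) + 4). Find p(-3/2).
63*sin(3)/128 + 35*sin(9)/128 - 45*sin(6)/32 + 4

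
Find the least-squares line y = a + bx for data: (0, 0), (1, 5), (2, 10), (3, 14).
a = 1/5, b = 47/10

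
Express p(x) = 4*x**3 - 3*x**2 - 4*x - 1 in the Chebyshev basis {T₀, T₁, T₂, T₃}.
(-5/2)T₀ - T₁ + (-3/2)T₂ + T₃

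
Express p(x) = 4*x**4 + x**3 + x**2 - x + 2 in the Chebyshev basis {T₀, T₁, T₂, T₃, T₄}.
(4)T₀ + (-1/4)T₁ + (5/2)T₂ + (1/4)T₃ + (1/2)T₄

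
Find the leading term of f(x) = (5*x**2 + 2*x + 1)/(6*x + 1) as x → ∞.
5*x/6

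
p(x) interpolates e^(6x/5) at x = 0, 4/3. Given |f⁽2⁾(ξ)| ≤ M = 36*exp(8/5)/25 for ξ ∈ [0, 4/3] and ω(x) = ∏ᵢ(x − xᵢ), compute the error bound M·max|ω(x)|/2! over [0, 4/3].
8*exp(8/5)/25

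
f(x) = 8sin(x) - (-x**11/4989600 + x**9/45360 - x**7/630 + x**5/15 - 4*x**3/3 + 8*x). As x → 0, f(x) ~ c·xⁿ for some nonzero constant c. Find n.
13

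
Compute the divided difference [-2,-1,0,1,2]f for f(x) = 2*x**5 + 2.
0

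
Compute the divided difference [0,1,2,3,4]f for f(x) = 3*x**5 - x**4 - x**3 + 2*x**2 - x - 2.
29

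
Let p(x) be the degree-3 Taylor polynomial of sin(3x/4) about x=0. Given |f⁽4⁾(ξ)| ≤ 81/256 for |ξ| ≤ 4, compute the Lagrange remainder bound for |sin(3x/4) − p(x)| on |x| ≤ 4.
27/8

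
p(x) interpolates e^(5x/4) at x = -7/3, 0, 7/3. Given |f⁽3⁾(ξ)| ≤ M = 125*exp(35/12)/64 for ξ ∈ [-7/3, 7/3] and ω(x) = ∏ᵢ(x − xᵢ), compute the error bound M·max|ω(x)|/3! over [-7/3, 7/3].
42875*sqrt(3)*exp(35/12)/46656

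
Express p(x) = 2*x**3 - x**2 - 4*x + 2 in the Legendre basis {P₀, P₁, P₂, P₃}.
(5/3)P₀ + (-14/5)P₁ + (-2/3)P₂ + (4/5)P₃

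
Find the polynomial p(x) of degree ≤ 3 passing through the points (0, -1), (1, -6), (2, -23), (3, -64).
-2*x**3 - 3*x - 1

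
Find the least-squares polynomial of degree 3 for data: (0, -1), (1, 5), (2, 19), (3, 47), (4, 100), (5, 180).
-115/126 + (3079/756)x + (127/252)x² + (32/27)x³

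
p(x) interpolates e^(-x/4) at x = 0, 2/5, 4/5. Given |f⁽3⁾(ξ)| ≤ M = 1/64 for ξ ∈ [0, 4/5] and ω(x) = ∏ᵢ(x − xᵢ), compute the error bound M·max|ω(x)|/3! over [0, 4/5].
sqrt(3)/27000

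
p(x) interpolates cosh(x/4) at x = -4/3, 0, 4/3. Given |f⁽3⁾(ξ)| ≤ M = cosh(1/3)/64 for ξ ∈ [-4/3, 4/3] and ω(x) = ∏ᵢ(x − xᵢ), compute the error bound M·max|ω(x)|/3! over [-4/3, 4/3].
sqrt(3)*cosh(1/3)/729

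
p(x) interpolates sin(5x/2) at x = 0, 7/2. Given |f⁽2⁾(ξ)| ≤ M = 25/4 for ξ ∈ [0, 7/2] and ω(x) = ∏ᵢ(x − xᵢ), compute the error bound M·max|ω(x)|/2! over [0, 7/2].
1225/128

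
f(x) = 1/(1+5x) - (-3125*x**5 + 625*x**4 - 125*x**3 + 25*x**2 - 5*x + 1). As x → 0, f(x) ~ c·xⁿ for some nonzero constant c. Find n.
6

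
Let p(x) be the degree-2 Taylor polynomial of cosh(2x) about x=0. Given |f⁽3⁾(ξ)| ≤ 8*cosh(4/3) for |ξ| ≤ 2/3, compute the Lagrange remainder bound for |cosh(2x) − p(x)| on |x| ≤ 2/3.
32*cosh(4/3)/81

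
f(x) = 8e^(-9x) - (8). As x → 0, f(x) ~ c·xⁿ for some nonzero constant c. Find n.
1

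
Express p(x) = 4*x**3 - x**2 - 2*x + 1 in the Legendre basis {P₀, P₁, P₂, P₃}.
(2/3)P₀ + (2/5)P₁ + (-2/3)P₂ + (8/5)P₃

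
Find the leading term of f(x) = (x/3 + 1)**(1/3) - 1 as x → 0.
x/9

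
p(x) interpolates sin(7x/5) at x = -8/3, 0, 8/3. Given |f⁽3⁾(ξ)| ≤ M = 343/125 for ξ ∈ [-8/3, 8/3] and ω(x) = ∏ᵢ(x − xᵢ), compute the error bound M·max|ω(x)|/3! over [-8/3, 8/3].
175616*sqrt(3)/91125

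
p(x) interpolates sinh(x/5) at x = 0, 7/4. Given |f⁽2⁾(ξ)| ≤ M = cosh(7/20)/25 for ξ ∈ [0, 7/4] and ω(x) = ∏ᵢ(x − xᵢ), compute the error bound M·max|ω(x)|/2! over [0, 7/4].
49*cosh(7/20)/3200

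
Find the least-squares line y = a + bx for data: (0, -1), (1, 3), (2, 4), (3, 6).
a = -3/10, b = 11/5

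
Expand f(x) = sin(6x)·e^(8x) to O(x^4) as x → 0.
6*x + 48*x**2 + 156*x**3 + O(x**4)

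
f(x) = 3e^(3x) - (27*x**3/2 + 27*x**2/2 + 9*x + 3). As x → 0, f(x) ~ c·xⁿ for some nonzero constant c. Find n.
4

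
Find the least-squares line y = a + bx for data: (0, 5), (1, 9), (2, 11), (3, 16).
a = 5, b = 7/2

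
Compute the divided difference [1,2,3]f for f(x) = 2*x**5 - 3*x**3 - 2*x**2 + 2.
160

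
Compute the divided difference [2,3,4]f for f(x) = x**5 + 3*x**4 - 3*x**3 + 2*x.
423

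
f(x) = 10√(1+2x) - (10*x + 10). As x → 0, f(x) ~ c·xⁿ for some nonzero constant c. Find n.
2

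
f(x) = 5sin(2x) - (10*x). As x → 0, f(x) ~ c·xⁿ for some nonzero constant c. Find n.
3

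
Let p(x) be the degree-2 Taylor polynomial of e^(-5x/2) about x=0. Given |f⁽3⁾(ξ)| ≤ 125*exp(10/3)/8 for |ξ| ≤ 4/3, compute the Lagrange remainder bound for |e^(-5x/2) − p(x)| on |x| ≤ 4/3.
500*exp(10/3)/81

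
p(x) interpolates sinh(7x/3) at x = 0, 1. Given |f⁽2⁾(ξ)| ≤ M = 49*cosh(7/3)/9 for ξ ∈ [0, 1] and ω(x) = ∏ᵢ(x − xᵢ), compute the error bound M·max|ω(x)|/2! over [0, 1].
49*cosh(7/3)/72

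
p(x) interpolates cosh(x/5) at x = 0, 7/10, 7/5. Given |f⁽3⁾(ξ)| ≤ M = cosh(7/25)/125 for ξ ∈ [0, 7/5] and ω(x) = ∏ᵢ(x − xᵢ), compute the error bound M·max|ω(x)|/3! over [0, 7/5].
343*sqrt(3)*cosh(7/25)/3375000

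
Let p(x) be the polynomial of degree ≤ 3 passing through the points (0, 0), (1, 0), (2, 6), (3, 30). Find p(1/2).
0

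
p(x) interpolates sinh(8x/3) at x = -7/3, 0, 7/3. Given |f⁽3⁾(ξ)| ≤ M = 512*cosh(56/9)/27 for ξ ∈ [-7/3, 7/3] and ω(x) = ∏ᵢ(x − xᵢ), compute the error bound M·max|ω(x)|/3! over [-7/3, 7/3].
175616*sqrt(3)*cosh(56/9)/19683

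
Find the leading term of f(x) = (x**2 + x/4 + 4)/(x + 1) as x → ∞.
x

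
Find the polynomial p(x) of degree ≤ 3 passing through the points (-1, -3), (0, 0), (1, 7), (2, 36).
3*x**3 + 2*x**2 + 2*x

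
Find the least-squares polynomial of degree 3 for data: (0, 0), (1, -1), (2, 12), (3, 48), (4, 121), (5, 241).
-1/14 + (-275/84)x + (5/7)x² + (23/12)x³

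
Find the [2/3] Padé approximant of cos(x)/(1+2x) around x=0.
(1 - 5*x**2/12)/(x**3/6 + x**2/12 + 2*x + 1)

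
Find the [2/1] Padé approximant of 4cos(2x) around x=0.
4 - 8*x**2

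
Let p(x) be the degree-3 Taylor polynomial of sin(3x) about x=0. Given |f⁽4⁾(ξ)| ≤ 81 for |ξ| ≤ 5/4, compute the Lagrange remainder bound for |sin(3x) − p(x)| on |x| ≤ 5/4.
16875/2048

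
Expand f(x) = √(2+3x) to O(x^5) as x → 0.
sqrt(2) + 3*sqrt(2)*x/4 - 9*sqrt(2)*x**2/32 + 27*sqrt(2)*x**3/128 - 405*sqrt(2)*x**4/2048 + O(x**5)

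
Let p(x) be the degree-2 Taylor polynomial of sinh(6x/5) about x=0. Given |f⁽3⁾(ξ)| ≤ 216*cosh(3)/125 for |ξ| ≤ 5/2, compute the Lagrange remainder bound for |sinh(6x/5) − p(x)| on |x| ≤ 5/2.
9*cosh(3)/2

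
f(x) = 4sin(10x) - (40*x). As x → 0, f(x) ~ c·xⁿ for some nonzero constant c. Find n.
3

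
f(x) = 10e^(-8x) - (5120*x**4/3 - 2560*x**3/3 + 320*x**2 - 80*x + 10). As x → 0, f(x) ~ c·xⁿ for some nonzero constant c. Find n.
5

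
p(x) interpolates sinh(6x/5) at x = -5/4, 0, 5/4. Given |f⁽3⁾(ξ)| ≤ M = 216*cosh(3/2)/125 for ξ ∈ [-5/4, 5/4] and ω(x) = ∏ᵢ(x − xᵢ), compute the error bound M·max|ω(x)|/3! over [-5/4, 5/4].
sqrt(3)*cosh(3/2)/8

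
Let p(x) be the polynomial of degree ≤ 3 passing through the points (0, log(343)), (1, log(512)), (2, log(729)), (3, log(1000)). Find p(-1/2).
-315*log(2)/16 - 15*log(10)/16 + 63*log(3)/8 + 105*log(7)/16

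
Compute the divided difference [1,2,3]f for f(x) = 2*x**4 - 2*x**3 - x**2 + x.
37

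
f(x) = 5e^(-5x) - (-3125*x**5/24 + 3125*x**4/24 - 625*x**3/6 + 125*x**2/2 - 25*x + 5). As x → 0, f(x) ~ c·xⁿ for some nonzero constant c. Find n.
6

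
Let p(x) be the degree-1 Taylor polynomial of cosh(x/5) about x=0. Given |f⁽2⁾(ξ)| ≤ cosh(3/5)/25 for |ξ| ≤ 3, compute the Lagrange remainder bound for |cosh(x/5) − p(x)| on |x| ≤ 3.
9*cosh(3/5)/50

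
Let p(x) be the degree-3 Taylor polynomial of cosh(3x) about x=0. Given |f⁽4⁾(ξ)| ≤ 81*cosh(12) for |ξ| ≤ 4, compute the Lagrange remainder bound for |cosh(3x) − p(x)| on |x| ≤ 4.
864*cosh(12)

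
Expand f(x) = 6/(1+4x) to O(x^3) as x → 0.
6 - 24*x + 96*x**2 + O(x**3)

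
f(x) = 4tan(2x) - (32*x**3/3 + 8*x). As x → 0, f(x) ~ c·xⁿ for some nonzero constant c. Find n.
5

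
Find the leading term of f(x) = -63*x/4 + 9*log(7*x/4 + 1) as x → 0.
-441*x**2/32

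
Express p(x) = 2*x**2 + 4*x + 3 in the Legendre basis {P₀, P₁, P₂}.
(11/3)P₀ + (4)P₁ + (4/3)P₂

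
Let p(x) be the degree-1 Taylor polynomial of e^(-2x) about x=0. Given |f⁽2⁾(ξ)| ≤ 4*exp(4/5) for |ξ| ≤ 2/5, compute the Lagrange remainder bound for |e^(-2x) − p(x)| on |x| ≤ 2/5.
8*exp(4/5)/25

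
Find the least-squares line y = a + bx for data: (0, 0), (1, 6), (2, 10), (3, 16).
a = 1/5, b = 26/5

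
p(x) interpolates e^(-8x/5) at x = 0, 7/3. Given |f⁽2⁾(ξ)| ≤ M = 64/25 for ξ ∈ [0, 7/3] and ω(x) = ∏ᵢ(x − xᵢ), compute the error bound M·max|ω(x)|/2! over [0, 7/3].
392/225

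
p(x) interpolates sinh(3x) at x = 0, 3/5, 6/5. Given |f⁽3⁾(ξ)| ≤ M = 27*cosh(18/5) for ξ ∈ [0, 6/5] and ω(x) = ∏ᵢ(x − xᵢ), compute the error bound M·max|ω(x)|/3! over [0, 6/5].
27*sqrt(3)*cosh(18/5)/125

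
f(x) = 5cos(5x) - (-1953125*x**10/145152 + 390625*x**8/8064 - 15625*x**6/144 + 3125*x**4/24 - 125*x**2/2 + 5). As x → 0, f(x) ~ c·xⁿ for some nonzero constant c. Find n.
12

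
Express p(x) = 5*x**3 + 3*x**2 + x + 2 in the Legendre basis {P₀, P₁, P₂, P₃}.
(3)P₀ + (4)P₁ + (2)P₂ + (2)P₃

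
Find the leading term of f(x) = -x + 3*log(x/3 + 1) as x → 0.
-x**2/6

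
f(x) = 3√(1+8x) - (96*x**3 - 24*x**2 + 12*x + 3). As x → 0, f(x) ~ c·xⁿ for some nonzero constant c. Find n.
4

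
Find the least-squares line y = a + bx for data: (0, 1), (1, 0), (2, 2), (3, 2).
a = 1/2, b = 1/2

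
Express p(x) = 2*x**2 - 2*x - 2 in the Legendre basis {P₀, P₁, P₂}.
(-4/3)P₀ + (-2)P₁ + (4/3)P₂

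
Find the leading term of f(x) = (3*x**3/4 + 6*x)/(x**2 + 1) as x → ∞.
3*x/4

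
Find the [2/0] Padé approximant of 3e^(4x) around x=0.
24*x**2 + 12*x + 3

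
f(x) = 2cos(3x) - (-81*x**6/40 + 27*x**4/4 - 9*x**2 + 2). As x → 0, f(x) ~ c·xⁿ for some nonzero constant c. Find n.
8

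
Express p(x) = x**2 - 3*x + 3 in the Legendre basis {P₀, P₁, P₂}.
(10/3)P₀ + (-3)P₁ + (2/3)P₂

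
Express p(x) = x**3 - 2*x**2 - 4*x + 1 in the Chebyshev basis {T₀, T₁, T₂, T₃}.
(-13/4)T₁ - T₂ + (1/4)T₃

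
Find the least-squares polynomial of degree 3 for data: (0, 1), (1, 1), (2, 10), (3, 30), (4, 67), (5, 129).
7/9 + (-277/378)x + (46/63)x² + (49/54)x³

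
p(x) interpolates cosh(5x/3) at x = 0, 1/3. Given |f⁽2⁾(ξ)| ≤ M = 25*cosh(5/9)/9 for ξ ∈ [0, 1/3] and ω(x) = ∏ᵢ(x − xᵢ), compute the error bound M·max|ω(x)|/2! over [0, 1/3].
25*cosh(5/9)/648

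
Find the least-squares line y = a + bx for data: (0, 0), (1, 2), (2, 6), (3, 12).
a = -1, b = 4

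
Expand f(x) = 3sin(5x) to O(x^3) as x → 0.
15*x + O(x**3)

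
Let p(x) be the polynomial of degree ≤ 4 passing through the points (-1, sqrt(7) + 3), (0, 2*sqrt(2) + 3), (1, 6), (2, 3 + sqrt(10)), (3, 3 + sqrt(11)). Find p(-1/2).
-5*sqrt(11)/128 + 7*sqrt(10)/32 + 35*sqrt(7)/128 + 87/64 + 35*sqrt(2)/16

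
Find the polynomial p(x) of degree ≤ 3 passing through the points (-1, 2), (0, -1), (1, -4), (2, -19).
-2*x**3 - x - 1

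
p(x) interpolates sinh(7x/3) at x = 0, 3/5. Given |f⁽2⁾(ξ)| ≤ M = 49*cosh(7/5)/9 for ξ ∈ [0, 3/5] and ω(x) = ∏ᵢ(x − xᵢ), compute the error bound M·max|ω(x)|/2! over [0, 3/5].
49*cosh(7/5)/200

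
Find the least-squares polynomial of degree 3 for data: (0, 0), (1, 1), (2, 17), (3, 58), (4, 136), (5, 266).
-11/63 + (-361/378)x + (151/252)x² + (221/108)x³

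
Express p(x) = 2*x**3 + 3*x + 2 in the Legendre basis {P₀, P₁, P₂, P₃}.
(2)P₀ + (21/5)P₁ + (4/5)P₃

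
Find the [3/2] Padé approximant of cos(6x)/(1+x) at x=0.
(252*x**3/17 - 252*x**2/17 - x + 1)/(37*x**2/17 + 1)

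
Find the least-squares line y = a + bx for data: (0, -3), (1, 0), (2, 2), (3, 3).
a = -5/2, b = 2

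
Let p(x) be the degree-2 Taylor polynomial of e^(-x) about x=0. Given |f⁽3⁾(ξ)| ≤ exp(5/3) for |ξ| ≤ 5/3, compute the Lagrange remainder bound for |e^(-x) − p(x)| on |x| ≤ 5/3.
125*exp(5/3)/162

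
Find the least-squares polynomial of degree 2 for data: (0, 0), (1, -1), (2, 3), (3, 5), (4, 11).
-2/7 + (-22/35)x + (6/7)x²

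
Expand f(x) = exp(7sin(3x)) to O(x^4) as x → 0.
1 + 21*x + 441*x**2/2 + 1512*x**3 + O(x**4)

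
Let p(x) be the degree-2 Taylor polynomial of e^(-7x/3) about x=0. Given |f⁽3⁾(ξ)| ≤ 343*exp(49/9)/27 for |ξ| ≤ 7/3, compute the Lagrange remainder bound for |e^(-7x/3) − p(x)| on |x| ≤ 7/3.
117649*exp(49/9)/4374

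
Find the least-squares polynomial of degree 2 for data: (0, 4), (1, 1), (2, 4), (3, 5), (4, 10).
18/5 + (-12/5)x + x²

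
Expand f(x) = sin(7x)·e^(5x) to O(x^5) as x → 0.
7*x + 35*x**2 + 91*x**3/3 - 140*x**4 + O(x**5)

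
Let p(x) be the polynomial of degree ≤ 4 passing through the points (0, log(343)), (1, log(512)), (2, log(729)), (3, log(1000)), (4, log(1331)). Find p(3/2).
-15*log(10)/32 - 15*log(7)/128 + 9*log(11)/128 + 135*log(2)/32 + 135*log(3)/32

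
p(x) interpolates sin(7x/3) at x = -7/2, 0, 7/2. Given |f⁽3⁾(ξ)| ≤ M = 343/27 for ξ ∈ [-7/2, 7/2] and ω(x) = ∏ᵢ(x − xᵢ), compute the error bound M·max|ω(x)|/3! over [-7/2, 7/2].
117649*sqrt(3)/5832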